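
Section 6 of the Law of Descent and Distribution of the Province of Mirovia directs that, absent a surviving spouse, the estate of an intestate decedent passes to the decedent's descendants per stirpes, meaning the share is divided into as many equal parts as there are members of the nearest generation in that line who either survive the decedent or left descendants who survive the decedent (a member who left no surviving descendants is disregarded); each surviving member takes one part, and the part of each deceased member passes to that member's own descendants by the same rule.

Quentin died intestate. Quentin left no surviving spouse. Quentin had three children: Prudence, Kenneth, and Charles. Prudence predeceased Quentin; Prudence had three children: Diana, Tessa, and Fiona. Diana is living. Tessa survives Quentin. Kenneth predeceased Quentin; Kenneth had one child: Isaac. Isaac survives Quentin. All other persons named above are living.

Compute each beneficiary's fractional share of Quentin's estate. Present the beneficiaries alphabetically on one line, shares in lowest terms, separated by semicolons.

There is no surviving spouse, so the entire estate passes to Quentin's descendants per stirpes.
The estate is divided into 3 equal shares of 1/3 among Prudence, Kenneth, Charles.
Prudence predeceased; the 1/3 allotted to Prudence's branch passes to Prudence's issue by representation.
The 1/3 is divided into 3 equal shares of 1/9 among Diana, Tessa, Fiona.
Diana is living and takes 1/9.
Tessa is living and takes 1/9.
Fiona is living and takes 1/9.
Kenneth predeceased; the 1/3 allotted to Kenneth's branch passes to Kenneth's issue by representation.
Isaac is the sole taker at this level and receives the full 1/3.
Charles is living and takes 1/3.

Charles 1/3; Diana 1/9; Fiona 1/9; Isaac 1/3; Tessa 1/9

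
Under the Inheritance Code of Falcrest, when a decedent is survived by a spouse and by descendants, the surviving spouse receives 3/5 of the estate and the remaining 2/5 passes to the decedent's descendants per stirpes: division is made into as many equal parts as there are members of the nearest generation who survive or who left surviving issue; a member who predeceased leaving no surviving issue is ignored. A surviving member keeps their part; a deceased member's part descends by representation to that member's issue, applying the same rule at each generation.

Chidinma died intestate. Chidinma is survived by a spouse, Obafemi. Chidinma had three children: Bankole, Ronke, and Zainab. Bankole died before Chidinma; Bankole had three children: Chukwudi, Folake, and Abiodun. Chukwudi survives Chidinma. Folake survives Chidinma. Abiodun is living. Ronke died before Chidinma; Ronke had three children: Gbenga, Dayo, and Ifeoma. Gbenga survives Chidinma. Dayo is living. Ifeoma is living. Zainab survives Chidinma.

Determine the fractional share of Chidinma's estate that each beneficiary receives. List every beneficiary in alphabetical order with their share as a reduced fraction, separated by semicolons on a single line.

Abiodun 2/45; Chukwudi 2/45; Dayo 2/45; Folake 2/45; Gbenga 2/45; Ifeoma 2/45; Obafemi 3/5; Zainab 2/15

Obafemi, as surviving spouse, takes 3/5.
The remaining 2/5 passes to Chidinma's descendants per stirpes.
The 2/5 is divided into 3 equal shares of 2/15 among Bankole, Ronke, Zainab.
Bankole predeceased; the 2/15 allotted to Bankole's branch passes to Bankole's issue by representation.
The 2/15 is divided into 3 equal shares of 2/45 among Chukwudi, Folake, Abiodun.
Chukwudi is living and takes 2/45.
Folake is living and takes 2/45.
Abiodun is living and takes 2/45.
Ronke predeceased; the 2/15 allotted to Ronke's branch passes to Ronke's issue by representation.
The 2/15 is divided into 3 equal shares of 2/45 among Gbenga, Dayo, Ifeoma.
Gbenga is living and takes 2/45.
Dayo is living and takes 2/45.
Ifeoma is living and takes 2/45.
Zainab is living and takes 2/15.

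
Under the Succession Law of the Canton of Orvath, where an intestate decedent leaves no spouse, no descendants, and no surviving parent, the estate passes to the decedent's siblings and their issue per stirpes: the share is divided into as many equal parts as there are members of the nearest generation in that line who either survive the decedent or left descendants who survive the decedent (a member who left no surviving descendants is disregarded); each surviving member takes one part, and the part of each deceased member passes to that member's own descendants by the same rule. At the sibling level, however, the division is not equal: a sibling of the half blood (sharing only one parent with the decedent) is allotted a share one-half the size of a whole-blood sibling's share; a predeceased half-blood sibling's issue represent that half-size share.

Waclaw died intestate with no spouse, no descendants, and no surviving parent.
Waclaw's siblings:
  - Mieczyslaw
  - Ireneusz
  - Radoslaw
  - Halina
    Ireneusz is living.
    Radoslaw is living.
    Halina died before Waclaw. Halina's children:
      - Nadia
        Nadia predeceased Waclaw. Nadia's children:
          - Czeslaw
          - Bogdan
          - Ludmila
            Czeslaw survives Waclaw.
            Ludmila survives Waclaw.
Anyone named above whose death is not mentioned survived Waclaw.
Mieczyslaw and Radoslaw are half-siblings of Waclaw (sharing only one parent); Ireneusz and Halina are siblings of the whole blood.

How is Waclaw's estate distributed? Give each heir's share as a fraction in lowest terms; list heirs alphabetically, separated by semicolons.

No spouse, descendants, or parent survives, so the estate passes to Waclaw's siblings per stirpes.
Half-blood siblings count for one-half the weight of whole-blood siblings at the initial division.
Dividing 1 in proportion to weights (total weight 3): Mieczyslaw (weight 1/2) → 1/6; Ireneusz (weight 1) → 1/3; Radoslaw (weight 1/2) → 1/6; Halina (weight 1) → 1/3.
Mieczyslaw is living and takes 1/6.
Ireneusz is living and takes 1/3.
Radoslaw is living and takes 1/6.
Halina predeceased; the 1/3 allotted to Halina's branch passes to Halina's issue by representation.
Nadia's line is the sole branch at this level, so the full 1/3 passes to Nadia's issue by representation.
The 1/3 is divided into 3 equal shares of 1/9 among Czeslaw, Bogdan, Ludmila.
Czeslaw is living and takes 1/9.
Bogdan is living and takes 1/9.
Ludmila is living and takes 1/9.

Bogdan 1/9; Czeslaw 1/9; Ireneusz 1/3; Ludmila 1/9; Mieczyslaw 1/6; Radoslaw 1/6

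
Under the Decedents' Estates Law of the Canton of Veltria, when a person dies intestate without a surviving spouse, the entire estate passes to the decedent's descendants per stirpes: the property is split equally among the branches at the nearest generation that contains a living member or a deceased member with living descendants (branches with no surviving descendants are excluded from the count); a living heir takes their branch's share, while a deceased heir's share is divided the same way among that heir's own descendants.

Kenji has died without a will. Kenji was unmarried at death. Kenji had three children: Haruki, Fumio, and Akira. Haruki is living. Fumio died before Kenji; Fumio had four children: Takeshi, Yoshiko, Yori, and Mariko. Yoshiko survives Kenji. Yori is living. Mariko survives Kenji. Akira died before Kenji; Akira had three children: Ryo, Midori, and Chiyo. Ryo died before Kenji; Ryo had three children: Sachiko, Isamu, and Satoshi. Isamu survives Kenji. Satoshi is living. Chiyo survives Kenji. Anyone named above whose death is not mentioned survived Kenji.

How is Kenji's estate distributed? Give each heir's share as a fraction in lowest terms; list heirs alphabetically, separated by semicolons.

There is no surviving spouse, so the entire estate passes to Kenji's descendants per stirpes.
The estate is divided into 3 equal shares of 1/3 among Haruki, Fumio, Akira.
Haruki is living and takes 1/3.
Fumio predeceased; the 1/3 allotted to Fumio's branch passes to Fumio's issue by representation.
The 1/3 is divided into 4 equal shares of 1/12 among Takeshi, Yoshiko, Yori, Mariko.
Takeshi is living and takes 1/12.
Yoshiko is living and takes 1/12.
Yori is living and takes 1/12.
Mariko is living and takes 1/12.
Akira predeceased; the 1/3 allotted to Akira's branch passes to Akira's issue by representation.
The 1/3 is divided into 3 equal shares of 1/9 among Ryo, Midori, Chiyo.
Ryo predeceased; the 1/9 allotted to Ryo's branch passes to Ryo's issue by representation.
The 1/9 is divided into 3 equal shares of 1/27 among Sachiko, Isamu, Satoshi.
Sachiko is living and takes 1/27.
Isamu is living and takes 1/27.
Satoshi is living and takes 1/27.
Midori is living and takes 1/9.
Chiyo is living and takes 1/9.

Chiyo 1/9; Haruki 1/3; Isamu 1/27; Mariko 1/12; Midori 1/9; Sachiko 1/27; Satoshi 1/27; Takeshi 1/12; Yori 1/12; Yoshiko 1/12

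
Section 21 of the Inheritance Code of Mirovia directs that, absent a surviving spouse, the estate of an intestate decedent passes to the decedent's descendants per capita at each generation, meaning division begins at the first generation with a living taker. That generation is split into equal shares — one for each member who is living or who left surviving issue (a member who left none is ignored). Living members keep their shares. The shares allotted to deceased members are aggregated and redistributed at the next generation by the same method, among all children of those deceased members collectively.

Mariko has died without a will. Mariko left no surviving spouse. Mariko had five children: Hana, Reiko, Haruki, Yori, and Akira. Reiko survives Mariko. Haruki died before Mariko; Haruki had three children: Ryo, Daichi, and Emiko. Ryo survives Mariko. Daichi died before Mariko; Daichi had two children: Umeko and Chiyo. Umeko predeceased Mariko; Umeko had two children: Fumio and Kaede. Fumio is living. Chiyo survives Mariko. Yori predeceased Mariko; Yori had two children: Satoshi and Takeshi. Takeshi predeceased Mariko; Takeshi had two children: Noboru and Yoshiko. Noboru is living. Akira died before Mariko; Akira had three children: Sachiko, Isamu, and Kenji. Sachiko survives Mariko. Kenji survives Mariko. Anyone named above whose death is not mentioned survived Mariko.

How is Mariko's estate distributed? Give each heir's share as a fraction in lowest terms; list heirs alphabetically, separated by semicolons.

There is no surviving spouse, so the entire estate passes to Mariko's descendants per capita at each generation.
At generation 1 (Hana, Reiko, Haruki, Yori, Akira) there are 5 shares of (1)/5 = 1/5 each.
Living: Hana and Reiko — each takes 1/5.
Deceased: Haruki, Yori, and Akira. Their combined 3/5 is pooled and carried to generation 2.
At generation 2 (Ryo, Daichi, Emiko, Satoshi, Takeshi, Sachiko, Isamu, Kenji) there are 8 shares of (3/5)/8 = 3/40 each.
Living: Ryo, Emiko, Satoshi, Sachiko, Isamu, and Kenji — each takes 3/40.
Deceased: Daichi and Takeshi. Their combined 3/20 is pooled and carried to generation 3.
At generation 3 (Umeko, Chiyo, Noboru, Yoshiko) there are 4 shares of (3/20)/4 = 3/80 each.
Living: Chiyo, Noboru, and Yoshiko — each takes 3/80.
Deceased: Umeko. That 3/80 share is carried to generation 4.
At generation 4 (Fumio, Kaede) there are 2 shares of (3/80)/2 = 3/160 each.
Living: Fumio and Kaede — each takes 3/160.

Chiyo 3/80; Emiko 3/40; Fumio 3/160; Hana 1/5; Isamu 3/40; Kaede 3/160; Kenji 3/40; Noboru 3/80; Reiko 1/5; Ryo 3/40; Sachiko 3/40; Satoshi 3/40; Yoshiko 3/80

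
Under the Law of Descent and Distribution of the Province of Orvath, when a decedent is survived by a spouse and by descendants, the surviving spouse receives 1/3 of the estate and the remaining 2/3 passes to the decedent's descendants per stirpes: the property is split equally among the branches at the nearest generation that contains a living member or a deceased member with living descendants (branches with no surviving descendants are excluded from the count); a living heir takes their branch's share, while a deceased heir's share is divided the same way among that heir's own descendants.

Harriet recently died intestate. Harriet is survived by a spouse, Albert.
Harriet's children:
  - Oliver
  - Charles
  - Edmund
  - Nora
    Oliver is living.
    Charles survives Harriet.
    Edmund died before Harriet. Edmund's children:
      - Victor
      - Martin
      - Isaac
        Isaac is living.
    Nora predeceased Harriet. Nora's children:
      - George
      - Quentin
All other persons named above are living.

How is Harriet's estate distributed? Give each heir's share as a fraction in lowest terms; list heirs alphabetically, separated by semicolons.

Albert, as surviving spouse, takes 1/3.
The remaining 2/3 passes to Harriet's descendants per stirpes.
The 2/3 is divided into 4 equal shares of 1/6 among Oliver, Charles, Edmund, Nora.
Oliver is living and takes 1/6.
Charles is living and takes 1/6.
Edmund predeceased; the 1/6 allotted to Edmund's branch passes to Edmund's issue by representation.
The 1/6 is divided into 3 equal shares of 1/18 among Victor, Martin, Isaac.
Victor is living and takes 1/18.
Martin is living and takes 1/18.
Isaac is living and takes 1/18.
Nora predeceased; the 1/6 allotted to Nora's branch passes to Nora's issue by representation.
The 1/6 is divided into 2 equal shares of 1/12 among George, Quentin.
George is living and takes 1/12.
Quentin is living and takes 1/12.

Albert 1/3; Charles 1/6; George 1/12; Isaac 1/18; Martin 1/18; Oliver 1/6; Quentin 1/12; Victor 1/18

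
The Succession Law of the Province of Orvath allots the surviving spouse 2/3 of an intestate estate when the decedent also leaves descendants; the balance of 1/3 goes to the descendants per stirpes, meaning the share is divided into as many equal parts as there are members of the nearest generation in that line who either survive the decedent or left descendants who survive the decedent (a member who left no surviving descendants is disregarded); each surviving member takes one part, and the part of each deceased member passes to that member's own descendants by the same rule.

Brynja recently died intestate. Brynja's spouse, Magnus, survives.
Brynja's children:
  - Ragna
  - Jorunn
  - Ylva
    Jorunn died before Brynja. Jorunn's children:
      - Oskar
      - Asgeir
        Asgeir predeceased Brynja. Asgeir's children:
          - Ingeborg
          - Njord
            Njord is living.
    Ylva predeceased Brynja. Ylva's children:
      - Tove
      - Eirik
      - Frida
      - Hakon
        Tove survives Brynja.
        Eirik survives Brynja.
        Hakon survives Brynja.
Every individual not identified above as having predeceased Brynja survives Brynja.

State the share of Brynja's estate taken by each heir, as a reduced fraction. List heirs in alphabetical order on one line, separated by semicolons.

Eirik 1/36; Frida 1/36; Hakon 1/36; Ingeborg 1/36; Magnus 2/3; Njord 1/36; Oskar 1/18; Ragna 1/9; Tove 1/36

Magnus, as surviving spouse, takes 2/3.
The remaining 1/3 passes to Brynja's descendants per stirpes.
The 1/3 is divided into 3 equal shares of 1/9 among Ragna, Jorunn, Ylva.
Ragna is living and takes 1/9.
Jorunn predeceased; the 1/9 allotted to Jorunn's branch passes to Jorunn's issue by representation.
The 1/9 is divided into 2 equal shares of 1/18 among Oskar, Asgeir.
Oskar is living and takes 1/18.
Asgeir predeceased; the 1/18 allotted to Asgeir's branch passes to Asgeir's issue by representation.
The 1/18 is divided into 2 equal shares of 1/36 among Ingeborg, Njord.
Ingeborg is living and takes 1/36.
Njord is living and takes 1/36.
Ylva predeceased; the 1/9 allotted to Ylva's branch passes to Ylva's issue by representation.
The 1/9 is divided into 4 equal shares of 1/36 among Tove, Eirik, Frida, Hakon.
Tove is living and takes 1/36.
Eirik is living and takes 1/36.
Frida is living and takes 1/36.
Hakon is living and takes 1/36.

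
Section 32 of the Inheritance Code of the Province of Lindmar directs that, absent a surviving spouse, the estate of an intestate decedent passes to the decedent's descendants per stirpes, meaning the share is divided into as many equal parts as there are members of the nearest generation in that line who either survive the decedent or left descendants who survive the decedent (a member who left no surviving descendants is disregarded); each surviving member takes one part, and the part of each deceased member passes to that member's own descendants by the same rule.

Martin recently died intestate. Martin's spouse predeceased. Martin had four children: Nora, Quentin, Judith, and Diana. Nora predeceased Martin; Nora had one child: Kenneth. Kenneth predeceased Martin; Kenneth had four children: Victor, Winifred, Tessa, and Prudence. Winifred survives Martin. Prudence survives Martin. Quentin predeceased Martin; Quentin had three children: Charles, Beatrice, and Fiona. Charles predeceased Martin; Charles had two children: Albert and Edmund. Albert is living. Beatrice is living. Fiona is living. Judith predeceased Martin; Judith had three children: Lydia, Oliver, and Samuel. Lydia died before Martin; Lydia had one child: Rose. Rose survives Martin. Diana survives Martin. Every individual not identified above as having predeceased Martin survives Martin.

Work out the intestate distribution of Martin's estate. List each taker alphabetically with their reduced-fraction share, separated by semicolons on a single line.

There is no surviving spouse, so the entire estate passes to Martin's descendants per stirpes.
The estate is divided into 4 equal shares of 1/4 among Nora, Quentin, Judith, Diana.
Nora predeceased; the 1/4 allotted to Nora's branch passes to Nora's issue by representation.
Kenneth's line is the sole branch at this level, so the full 1/4 passes to Kenneth's issue by representation.
The 1/4 is divided into 4 equal shares of 1/16 among Victor, Winifred, Tessa, Prudence.
Victor is living and takes 1/16.
Winifred is living and takes 1/16.
Tessa is living and takes 1/16.
Prudence is living and takes 1/16.
Quentin predeceased; the 1/4 allotted to Quentin's branch passes to Quentin's issue by representation.
The 1/4 is divided into 3 equal shares of 1/12 among Charles, Beatrice, Fiona.
Charles predeceased; the 1/12 allotted to Charles's branch passes to Charles's issue by representation.
The 1/12 is divided into 2 equal shares of 1/24 among Albert, Edmund.
Albert is living and takes 1/24.
Edmund is living and takes 1/24.
Beatrice is living and takes 1/12.
Fiona is living and takes 1/12.
Judith predeceased; the 1/4 allotted to Judith's branch passes to Judith's issue by representation.
The 1/4 is divided into 3 equal shares of 1/12 among Lydia, Oliver, Samuel.
Lydia predeceased; the 1/12 allotted to Lydia's branch passes to Lydia's issue by representation.
Rose is the sole taker at this level and receives the full 1/12.
Oliver is living and takes 1/12.
Samuel is living and takes 1/12.
Diana is living and takes 1/4.

Albert 1/24; Beatrice 1/12; Diana 1/4; Edmund 1/24; Fiona 1/12; Oliver 1/12; Prudence 1/16; Rose 1/12; Samuel 1/12; Tessa 1/16; Victor 1/16; Winifred 1/16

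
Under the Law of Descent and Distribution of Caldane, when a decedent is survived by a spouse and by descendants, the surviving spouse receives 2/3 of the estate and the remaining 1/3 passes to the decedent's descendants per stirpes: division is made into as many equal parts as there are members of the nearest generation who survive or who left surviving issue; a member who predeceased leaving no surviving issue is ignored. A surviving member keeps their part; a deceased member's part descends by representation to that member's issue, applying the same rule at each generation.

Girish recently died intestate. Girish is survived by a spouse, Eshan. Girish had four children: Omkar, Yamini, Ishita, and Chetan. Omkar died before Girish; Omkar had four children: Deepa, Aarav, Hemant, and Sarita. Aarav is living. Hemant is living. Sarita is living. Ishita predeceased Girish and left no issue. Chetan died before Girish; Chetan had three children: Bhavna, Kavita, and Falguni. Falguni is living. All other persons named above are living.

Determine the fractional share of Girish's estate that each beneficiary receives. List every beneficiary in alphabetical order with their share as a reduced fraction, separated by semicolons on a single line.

Eshan, as surviving spouse, takes 2/3.
The remaining 1/3 passes to Girish's descendants per stirpes.
Ishita left no surviving issue, so that branch lapses and is disregarded.
The 1/3 is divided into 3 equal shares of 1/9 among Omkar, Yamini, Chetan.
Omkar predeceased; the 1/9 allotted to Omkar's branch passes to Omkar's issue by representation.
The 1/9 is divided into 4 equal shares of 1/36 among Deepa, Aarav, Hemant, Sarita.
Deepa is living and takes 1/36.
Aarav is living and takes 1/36.
Hemant is living and takes 1/36.
Sarita is living and takes 1/36.
Yamini is living and takes 1/9.
Chetan predeceased; the 1/9 allotted to Chetan's branch passes to Chetan's issue by representation.
The 1/9 is divided into 3 equal shares of 1/27 among Bhavna, Kavita, Falguni.
Bhavna is living and takes 1/27.
Kavita is living and takes 1/27.
Falguni is living and takes 1/27.

Aarav 1/36; Bhavna 1/27; Deepa 1/36; Eshan 2/3; Falguni 1/27; Hemant 1/36; Kavita 1/27; Sarita 1/36; Yamini 1/9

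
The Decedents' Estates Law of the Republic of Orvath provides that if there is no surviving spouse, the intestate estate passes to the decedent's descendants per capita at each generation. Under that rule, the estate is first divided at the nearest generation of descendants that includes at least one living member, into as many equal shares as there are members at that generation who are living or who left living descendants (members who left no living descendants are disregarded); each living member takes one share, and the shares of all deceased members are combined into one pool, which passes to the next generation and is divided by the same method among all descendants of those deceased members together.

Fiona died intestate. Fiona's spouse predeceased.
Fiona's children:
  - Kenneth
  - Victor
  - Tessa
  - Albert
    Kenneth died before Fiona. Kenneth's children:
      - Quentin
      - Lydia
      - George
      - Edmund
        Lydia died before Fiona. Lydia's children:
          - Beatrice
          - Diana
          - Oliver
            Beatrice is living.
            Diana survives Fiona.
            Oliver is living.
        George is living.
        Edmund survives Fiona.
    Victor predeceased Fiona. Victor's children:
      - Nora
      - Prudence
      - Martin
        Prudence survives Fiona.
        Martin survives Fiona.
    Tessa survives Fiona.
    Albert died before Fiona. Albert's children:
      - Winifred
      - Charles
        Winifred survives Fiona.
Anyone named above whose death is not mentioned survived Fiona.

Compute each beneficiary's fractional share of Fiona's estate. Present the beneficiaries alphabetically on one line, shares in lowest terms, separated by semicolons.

Beatrice 1/36; Charles 1/12; Diana 1/36; Edmund 1/12; George 1/12; Martin 1/12; Nora 1/12; Oliver 1/36; Prudence 1/12; Quentin 1/12; Tessa 1/4; Winifred 1/12

There is no surviving spouse, so the entire estate passes to Fiona's descendants per capita at each generation.
At generation 1 (Kenneth, Victor, Tessa, Albert) there are 4 shares of (1)/4 = 1/4 each.
Living: Tessa — each takes 1/4.
Deceased: Kenneth, Victor, and Albert. Their combined 3/4 is pooled and carried to generation 2.
At generation 2 (Quentin, Lydia, George, Edmund, Nora, Prudence, Martin, Winifred, Charles) there are 9 shares of (3/4)/9 = 1/12 each.
Living: Quentin, George, Edmund, Nora, Prudence, Martin, Winifred, and Charles — each takes 1/12.
Deceased: Lydia. That 1/12 share is carried to generation 3.
At generation 3 (Beatrice, Diana, Oliver) there are 3 shares of (1/12)/3 = 1/36 each.
Living: Beatrice, Diana, and Oliver — each takes 1/36.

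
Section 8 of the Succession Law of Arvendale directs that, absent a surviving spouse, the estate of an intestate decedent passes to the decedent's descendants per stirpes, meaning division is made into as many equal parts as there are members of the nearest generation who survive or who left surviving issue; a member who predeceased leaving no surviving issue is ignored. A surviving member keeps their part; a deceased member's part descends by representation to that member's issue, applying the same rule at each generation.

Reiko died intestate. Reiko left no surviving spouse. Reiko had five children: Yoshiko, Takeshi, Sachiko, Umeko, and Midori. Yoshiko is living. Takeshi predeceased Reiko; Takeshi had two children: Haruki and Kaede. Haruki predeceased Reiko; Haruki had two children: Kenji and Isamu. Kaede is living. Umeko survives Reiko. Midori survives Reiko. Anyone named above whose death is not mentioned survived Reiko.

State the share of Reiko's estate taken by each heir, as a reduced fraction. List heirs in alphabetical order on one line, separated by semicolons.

There is no surviving spouse, so the entire estate passes to Reiko's descendants per stirpes.
The estate is divided into 5 equal shares of 1/5 among Yoshiko, Takeshi, Sachiko, Umeko, Midori.
Yoshiko is living and takes 1/5.
Takeshi predeceased; the 1/5 allotted to Takeshi's branch passes to Takeshi's issue by representation.
The 1/5 is divided into 2 equal shares of 1/10 among Haruki, Kaede.
Haruki predeceased; the 1/10 allotted to Haruki's branch passes to Haruki's issue by representation.
The 1/10 is divided into 2 equal shares of 1/20 among Kenji, Isamu.
Kenji is living and takes 1/20.
Isamu is living and takes 1/20.
Kaede is living and takes 1/10.
Sachiko is living and takes 1/5.
Umeko is living and takes 1/5.
Midori is living and takes 1/5.

Isamu 1/20; Kaede 1/10; Kenji 1/20; Midori 1/5; Sachiko 1/5; Umeko 1/5; Yoshiko 1/5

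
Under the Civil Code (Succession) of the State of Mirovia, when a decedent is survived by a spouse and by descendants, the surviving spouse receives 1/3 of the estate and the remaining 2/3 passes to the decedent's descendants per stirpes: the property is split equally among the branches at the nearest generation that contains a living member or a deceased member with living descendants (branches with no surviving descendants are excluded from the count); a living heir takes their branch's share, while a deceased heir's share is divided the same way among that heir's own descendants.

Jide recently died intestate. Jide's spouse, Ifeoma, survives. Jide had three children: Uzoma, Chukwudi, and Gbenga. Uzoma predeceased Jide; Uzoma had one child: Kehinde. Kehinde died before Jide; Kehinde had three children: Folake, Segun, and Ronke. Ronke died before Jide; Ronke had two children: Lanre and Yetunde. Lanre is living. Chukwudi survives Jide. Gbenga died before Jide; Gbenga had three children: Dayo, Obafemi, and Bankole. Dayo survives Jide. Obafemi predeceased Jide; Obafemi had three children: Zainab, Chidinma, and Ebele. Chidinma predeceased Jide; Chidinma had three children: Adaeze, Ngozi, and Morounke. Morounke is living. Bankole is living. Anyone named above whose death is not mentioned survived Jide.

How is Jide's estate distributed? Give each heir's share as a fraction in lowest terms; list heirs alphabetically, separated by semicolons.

Adaeze 2/243; Bankole 2/27; Chukwudi 2/9; Dayo 2/27; Ebele 2/81; Folake 2/27; Ifeoma 1/3; Lanre 1/27; Morounke 2/243; Ngozi 2/243; Segun 2/27; Yetunde 1/27; Zainab 2/81

Ifeoma, as surviving spouse, takes 1/3.
The remaining 2/3 passes to Jide's descendants per stirpes.
The 2/3 is divided into 3 equal shares of 2/9 among Uzoma, Chukwudi, Gbenga.
Uzoma predeceased; the 2/9 allotted to Uzoma's branch passes to Uzoma's issue by representation.
Kehinde's line is the sole branch at this level, so the full 2/9 passes to Kehinde's issue by representation.
The 2/9 is divided into 3 equal shares of 2/27 among Folake, Segun, Ronke.
Folake is living and takes 2/27.
Segun is living and takes 2/27.
Ronke predeceased; the 2/27 allotted to Ronke's branch passes to Ronke's issue by representation.
The 2/27 is divided into 2 equal shares of 1/27 among Lanre, Yetunde.
Lanre is living and takes 1/27.
Yetunde is living and takes 1/27.
Chukwudi is living and takes 2/9.
Gbenga predeceased; the 2/9 allotted to Gbenga's branch passes to Gbenga's issue by representation.
The 2/9 is divided into 3 equal shares of 2/27 among Dayo, Obafemi, Bankole.
Dayo is living and takes 2/27.
Obafemi predeceased; the 2/27 allotted to Obafemi's branch passes to Obafemi's issue by representation.
The 2/27 is divided into 3 equal shares of 2/81 among Zainab, Chidinma, Ebele.
Zainab is living and takes 2/81.
Chidinma predeceased; the 2/81 allotted to Chidinma's branch passes to Chidinma's issue by representation.
The 2/81 is divided into 3 equal shares of 2/243 among Adaeze, Ngozi, Morounke.
Adaeze is living and takes 2/243.
Ngozi is living and takes 2/243.
Morounke is living and takes 2/243.
Ebele is living and takes 2/81.
Bankole is living and takes 2/27.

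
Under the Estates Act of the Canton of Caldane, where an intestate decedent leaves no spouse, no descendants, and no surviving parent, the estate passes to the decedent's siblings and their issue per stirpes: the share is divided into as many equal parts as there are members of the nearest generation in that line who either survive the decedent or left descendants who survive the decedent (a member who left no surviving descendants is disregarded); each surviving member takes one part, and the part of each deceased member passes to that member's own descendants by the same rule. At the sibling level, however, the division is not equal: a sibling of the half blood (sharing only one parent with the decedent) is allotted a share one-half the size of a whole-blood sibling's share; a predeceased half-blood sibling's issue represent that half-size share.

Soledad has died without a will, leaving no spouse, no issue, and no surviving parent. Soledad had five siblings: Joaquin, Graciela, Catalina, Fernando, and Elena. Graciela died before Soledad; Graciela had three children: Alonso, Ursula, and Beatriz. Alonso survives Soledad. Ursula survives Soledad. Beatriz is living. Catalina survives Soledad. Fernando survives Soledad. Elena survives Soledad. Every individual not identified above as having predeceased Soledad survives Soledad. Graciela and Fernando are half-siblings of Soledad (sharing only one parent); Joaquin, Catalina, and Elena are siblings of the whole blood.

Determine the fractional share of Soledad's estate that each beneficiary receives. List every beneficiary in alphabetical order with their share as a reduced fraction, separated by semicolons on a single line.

No spouse, descendants, or parent survives, so the estate passes to Soledad's siblings per stirpes.
Half-blood siblings count for one-half the weight of whole-blood siblings at the initial division.
Dividing 1 in proportion to weights (total weight 4): Joaquin (weight 1) → 1/4; Graciela (weight 1/2) → 1/8; Catalina (weight 1) → 1/4; Fernando (weight 1/2) → 1/8; Elena (weight 1) → 1/4.
Joaquin is living and takes 1/4.
Graciela predeceased; the 1/8 allotted to Graciela's branch passes to Graciela's issue by representation.
The 1/8 is divided into 3 equal shares of 1/24 among Alonso, Ursula, Beatriz.
Alonso is living and takes 1/24.
Ursula is living and takes 1/24.
Beatriz is living and takes 1/24.
Catalina is living and takes 1/4.
Fernando is living and takes 1/8.
Elena is living and takes 1/4.

Alonso 1/24; Beatriz 1/24; Catalina 1/4; Elena 1/4; Fernando 1/8; Joaquin 1/4; Ursula 1/24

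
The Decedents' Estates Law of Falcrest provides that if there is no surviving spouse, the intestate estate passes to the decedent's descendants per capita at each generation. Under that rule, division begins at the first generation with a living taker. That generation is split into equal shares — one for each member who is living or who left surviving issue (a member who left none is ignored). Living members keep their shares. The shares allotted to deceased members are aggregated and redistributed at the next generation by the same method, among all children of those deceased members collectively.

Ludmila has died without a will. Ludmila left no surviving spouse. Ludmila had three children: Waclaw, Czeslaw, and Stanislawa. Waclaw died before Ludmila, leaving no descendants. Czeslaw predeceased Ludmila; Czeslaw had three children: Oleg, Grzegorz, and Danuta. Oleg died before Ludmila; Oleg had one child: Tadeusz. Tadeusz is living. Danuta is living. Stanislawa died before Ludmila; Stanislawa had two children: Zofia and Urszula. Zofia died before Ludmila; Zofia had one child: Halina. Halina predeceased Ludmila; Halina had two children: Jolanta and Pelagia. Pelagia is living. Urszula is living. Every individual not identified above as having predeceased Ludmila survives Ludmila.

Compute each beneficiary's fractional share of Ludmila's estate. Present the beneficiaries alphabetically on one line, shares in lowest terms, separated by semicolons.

Danuta 1/5; Grzegorz 1/5; Jolanta 1/10; Pelagia 1/10; Tadeusz 1/5; Urszula 1/5

There is no surviving spouse, so the entire estate passes to Ludmila's descendants per capita at each generation.
No one at generation 1 (Czeslaw, Stanislawa) is living; moving to the next generation.
At generation 2 (Oleg, Grzegorz, Danuta, Zofia, Urszula) there are 5 shares of (1)/5 = 1/5 each.
Living: Grzegorz, Danuta, and Urszula — each takes 1/5.
Deceased: Oleg and Zofia. Their combined 2/5 is pooled and carried to generation 3.
At generation 3 (Tadeusz, Halina) there are 2 shares of (2/5)/2 = 1/5 each.
Living: Tadeusz — each takes 1/5.
Deceased: Halina. That 1/5 share is carried to generation 4.
At generation 4 (Jolanta, Pelagia) there are 2 shares of (1/5)/2 = 1/10 each.
Living: Jolanta and Pelagia — each takes 1/10.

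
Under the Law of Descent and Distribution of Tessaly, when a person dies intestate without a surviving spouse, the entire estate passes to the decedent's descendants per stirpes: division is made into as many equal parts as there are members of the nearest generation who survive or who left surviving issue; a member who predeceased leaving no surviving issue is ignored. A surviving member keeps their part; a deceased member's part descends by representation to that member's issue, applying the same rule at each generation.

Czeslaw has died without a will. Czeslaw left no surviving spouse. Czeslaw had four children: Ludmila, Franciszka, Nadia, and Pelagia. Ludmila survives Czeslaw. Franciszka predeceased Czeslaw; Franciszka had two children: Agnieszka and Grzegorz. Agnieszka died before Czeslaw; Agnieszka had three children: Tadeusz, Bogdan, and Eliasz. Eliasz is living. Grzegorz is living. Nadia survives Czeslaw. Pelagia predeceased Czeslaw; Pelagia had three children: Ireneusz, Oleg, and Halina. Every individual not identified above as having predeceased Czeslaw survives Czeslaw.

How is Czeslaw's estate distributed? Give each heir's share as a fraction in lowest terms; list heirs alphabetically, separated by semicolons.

Bogdan 1/24; Eliasz 1/24; Grzegorz 1/8; Halina 1/12; Ireneusz 1/12; Ludmila 1/4; Nadia 1/4; Oleg 1/12; Tadeusz 1/24

There is no surviving spouse, so the entire estate passes to Czeslaw's descendants per stirpes.
The estate is divided into 4 equal shares of 1/4 among Ludmila, Franciszka, Nadia, Pelagia.
Ludmila is living and takes 1/4.
Franciszka predeceased; the 1/4 allotted to Franciszka's branch passes to Franciszka's issue by representation.
The 1/4 is divided into 2 equal shares of 1/8 among Agnieszka, Grzegorz.
Agnieszka predeceased; the 1/8 allotted to Agnieszka's branch passes to Agnieszka's issue by representation.
The 1/8 is divided into 3 equal shares of 1/24 among Tadeusz, Bogdan, Eliasz.
Tadeusz is living and takes 1/24.
Bogdan is living and takes 1/24.
Eliasz is living and takes 1/24.
Grzegorz is living and takes 1/8.
Nadia is living and takes 1/4.
Pelagia predeceased; the 1/4 allotted to Pelagia's branch passes to Pelagia's issue by representation.
The 1/4 is divided into 3 equal shares of 1/12 among Ireneusz, Oleg, Halina.
Ireneusz is living and takes 1/12.
Oleg is living and takes 1/12.
Halina is living and takes 1/12.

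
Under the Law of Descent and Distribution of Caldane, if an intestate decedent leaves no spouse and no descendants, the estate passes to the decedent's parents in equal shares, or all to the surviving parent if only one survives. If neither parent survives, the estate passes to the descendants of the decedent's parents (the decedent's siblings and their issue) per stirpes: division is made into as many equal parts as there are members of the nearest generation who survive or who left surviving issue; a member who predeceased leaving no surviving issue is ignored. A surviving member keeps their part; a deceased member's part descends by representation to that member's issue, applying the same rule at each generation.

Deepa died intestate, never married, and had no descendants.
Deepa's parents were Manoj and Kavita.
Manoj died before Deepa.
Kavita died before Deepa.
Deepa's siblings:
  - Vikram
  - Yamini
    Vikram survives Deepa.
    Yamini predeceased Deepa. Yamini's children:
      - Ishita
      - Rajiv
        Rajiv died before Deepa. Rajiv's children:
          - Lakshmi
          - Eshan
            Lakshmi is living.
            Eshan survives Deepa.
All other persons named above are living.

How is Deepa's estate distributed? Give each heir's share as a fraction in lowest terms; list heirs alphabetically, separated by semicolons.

Eshan 1/8; Ishita 1/4; Lakshmi 1/8; Vikram 1/2

Neither parent survives and there are no descendants, so the estate passes to Deepa's siblings and their issue per stirpes.
The estate is divided into 2 equal shares of 1/2 among Vikram, Yamini.
Vikram is living and takes 1/2.
Yamini predeceased; the 1/2 allotted to Yamini's branch passes to Yamini's issue by representation.
The 1/2 is divided into 2 equal shares of 1/4 among Ishita, Rajiv.
Ishita is living and takes 1/4.
Rajiv predeceased; the 1/4 allotted to Rajiv's branch passes to Rajiv's issue by representation.
The 1/4 is divided into 2 equal shares of 1/8 among Lakshmi, Eshan.
Lakshmi is living and takes 1/8.
Eshan is living and takes 1/8.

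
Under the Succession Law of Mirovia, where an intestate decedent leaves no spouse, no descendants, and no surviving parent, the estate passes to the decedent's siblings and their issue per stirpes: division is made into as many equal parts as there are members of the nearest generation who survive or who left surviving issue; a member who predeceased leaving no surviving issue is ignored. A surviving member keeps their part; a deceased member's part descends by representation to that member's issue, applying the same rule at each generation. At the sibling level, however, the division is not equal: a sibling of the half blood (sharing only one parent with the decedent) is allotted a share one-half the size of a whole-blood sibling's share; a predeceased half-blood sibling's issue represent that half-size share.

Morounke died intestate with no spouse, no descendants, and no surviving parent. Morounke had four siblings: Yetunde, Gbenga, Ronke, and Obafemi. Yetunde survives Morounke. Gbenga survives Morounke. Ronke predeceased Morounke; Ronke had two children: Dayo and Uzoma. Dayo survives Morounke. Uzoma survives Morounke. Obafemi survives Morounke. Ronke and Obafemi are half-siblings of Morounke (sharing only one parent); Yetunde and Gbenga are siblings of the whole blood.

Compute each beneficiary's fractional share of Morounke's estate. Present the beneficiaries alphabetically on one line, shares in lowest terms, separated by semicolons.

No spouse, descendants, or parent survives, so the estate passes to Morounke's siblings per stirpes.
Half-blood siblings count for one-half the weight of whole-blood siblings at the initial division.
Dividing 1 in proportion to weights (total weight 3): Yetunde (weight 1) → 1/3; Gbenga (weight 1) → 1/3; Ronke (weight 1/2) → 1/6; Obafemi (weight 1/2) → 1/6.
Yetunde is living and takes 1/3.
Gbenga is living and takes 1/3.
Ronke predeceased; the 1/6 allotted to Ronke's branch passes to Ronke's issue by representation.
The 1/6 is divided into 2 equal shares of 1/12 among Dayo, Uzoma.
Dayo is living and takes 1/12.
Uzoma is living and takes 1/12.
Obafemi is living and takes 1/6.

Dayo 1/12; Gbenga 1/3; Obafemi 1/6; Uzoma 1/12; Yetunde 1/3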